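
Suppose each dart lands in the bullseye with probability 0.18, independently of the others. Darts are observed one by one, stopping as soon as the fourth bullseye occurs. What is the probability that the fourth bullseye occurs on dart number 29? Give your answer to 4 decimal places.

0.0241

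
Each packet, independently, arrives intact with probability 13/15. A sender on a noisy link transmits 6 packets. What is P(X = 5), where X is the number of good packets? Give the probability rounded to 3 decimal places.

X ~ Binomial(n=6, p=0.866667).
P(X=5) = C(6,5) · p^5 · (1−p)^1
= 6 · 0.48895 · 0.13333 = 0.39116

0.391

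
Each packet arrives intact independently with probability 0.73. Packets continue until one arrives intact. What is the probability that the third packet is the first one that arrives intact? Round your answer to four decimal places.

Geometric (trials to first success), p = 0.73.
P(Y = 3) = (1−p)^2 · p = 0.0729 · 0.73 = 0.053217

0.0532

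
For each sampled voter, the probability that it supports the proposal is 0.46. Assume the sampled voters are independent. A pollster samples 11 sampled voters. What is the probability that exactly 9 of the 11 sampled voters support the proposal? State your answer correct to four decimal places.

0.0148

X ~ Binomial(n=11, p=0.46).
P(X=9) = C(11,9) · p^9 · (1−p)^2
= 55 · 0.00092219 · 0.2916 = 0.014790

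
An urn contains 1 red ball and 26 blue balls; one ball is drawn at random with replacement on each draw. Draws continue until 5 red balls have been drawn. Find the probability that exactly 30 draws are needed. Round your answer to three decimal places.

0.001

Y = trial on which the fifth success occurs; negative binomial, r=5, p=0.037037.
P(Y=30) = C(29,4) · p^5 · (1−p)^25
= 23751 · 6.9692e-08 · 0.38926 = 0.00064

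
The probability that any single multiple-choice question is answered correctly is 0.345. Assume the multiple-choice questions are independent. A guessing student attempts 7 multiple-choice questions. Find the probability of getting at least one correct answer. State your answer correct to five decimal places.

0.94828

P(at least one) = 1 − P(none) = 1 − (1 − 0.345)^7
= 1 − 0.0517236 = 0.9482764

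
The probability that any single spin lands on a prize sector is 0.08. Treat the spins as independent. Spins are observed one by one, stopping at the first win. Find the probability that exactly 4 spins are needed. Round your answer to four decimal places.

0.0623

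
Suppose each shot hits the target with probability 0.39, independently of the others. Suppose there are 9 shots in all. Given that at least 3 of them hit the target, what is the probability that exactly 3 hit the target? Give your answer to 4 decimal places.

0.3428

X ~ Binomial(9, 0.39). Want P(X=3 | X≥3) = P(X=3) / P(X≥3).
P(X=3) = C(9,3)·0.39^3·0.61^6 = 0.256716
P(X≥3) = 1 − 0.011694 − 0.067289 − 0.172084 = 0.748933
Ratio = 0.256716 / 0.748933 = 0.342775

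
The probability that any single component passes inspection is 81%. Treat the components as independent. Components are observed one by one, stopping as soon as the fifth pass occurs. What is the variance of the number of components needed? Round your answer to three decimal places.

1.448

Y = total components until the fifth success; negative binomial with r=5, p=0.81.
Var(Y) = r(1−p)/p² = 5·0.19 / 0.81² = 1.44795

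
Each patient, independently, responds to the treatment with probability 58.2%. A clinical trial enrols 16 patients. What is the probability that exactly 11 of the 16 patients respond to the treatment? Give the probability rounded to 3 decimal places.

0.145

X ~ Binomial(n=16, p=0.582).
P(X=11) = C(16,11) · p^11 · (1−p)^5
= 4368 · 0.0025951 · 0.012761 = 0.14465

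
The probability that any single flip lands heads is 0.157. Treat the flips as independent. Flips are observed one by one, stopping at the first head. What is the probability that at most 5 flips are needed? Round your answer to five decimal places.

0.57427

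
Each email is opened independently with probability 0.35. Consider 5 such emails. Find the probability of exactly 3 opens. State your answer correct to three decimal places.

X ~ Binomial(n=5, p=0.35).
P(X=3) = C(5,3) · p^3 · (1−p)^2
= 10 · 0.042875 · 0.4225 = 0.18115

0.181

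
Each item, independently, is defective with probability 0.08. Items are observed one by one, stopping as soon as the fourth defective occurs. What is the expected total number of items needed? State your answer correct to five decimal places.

Y = total items until the fourth success; negative binomial with r=4, p=0.08.
E[Y] = r / p = 4 / 0.08 = 50.0000000

50.00000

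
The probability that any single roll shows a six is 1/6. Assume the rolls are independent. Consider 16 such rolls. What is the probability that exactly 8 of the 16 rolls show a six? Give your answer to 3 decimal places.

X ~ Binomial(n=16, p=0.166667).
P(X=8) = C(16,8) · p^8 · (1−p)^8
= 12870 · 5.9537e-07 · 0.23257 = 0.00178

0.002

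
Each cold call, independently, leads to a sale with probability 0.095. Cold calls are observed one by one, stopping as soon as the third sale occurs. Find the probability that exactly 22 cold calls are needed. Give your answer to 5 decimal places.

0.02702

Y = trial on which the third success occurs; negative binomial, r=3, p=0.095.
P(Y=22) = C(21,2) · p^3 · (1−p)^19
= 210 · 0.00085737 · 0.15008 = 0.0270217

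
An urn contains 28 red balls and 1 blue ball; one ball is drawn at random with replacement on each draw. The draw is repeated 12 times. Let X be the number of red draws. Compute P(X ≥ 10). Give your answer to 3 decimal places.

0.993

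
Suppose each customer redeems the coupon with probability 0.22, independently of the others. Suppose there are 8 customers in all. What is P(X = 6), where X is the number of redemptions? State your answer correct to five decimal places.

0.00193

X ~ Binomial(n=8, p=0.22).
P(X=6) = C(8,6) · p^6 · (1−p)^2
= 28 · 0.00011338 · 0.6084 = 0.0019314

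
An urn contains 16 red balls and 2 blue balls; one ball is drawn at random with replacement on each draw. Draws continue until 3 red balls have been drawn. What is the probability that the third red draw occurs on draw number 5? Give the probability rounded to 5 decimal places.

0.05202

Y = trial on which the third success occurs; negative binomial, r=3, p=0.888889.
P(Y=5) = C(4,2) · p^3 · (1−p)^2
= 6 · 0.70233 · 0.012346 = 0.0520246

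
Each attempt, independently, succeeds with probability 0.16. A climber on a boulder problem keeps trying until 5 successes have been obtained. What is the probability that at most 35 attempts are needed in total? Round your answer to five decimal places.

0.67912

Finishing within 35 attempts ⇔ at least 5 successes in the first 35. With X ~ Binomial(35, 0.16), P(Y ≤ 35) = 1 − P(X ≤ 4).
  k=0: C(35,0)·0.16^0·0.84^35 = 0.0022376
  k=1: C(35,1)·0.16^1·0.84^34 = 0.0149171
  k=2: C(35,2)·0.16^2·0.84^33 = 0.0483029
  k=3: C(35,3)·0.16^3·0.84^32 = 0.1012061
  k=4: C(35,4)·0.16^4·0.84^31 = 0.1542188
1 − 0.3208825 = 0.6791175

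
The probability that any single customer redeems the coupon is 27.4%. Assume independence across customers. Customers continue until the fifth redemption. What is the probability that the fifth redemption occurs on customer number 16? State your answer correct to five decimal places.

Y = trial on which the fifth success occurs; negative binomial, r=5, p=0.274.
P(Y=16) = C(15,4) · p^5 · (1−p)^11
= 1365 · 0.0015444 · 0.029533 = 0.0622570

0.06226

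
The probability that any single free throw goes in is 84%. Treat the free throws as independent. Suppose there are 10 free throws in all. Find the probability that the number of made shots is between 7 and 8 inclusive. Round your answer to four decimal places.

0.4306

X ~ Binomial(10, 0.84); P(7 ≤ X ≤ 8) = Σ C(10,k) p^k (1−p)^(10−k) over k:
  k=7: C(10,7)·0.84^7·0.16^3 = 0.145043
  k=8: C(10,8)·0.84^8·0.16^2 = 0.285553
Total = 0.430596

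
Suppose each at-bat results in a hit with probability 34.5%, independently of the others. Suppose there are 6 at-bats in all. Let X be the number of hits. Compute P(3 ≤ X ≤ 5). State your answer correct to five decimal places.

0.34116

X ~ Binomial(6, 0.345); P(3 ≤ X ≤ 5) = Σ C(6,k) p^k (1−p)^(6−k) over k:
  k=3: C(6,3)·0.345^3·0.655^3 = 0.2307869
  k=4: C(6,4)·0.345^4·0.655^2 = 0.0911696
  k=5: C(6,5)·0.345^5·0.655^1 = 0.0192083
Total = 0.3411648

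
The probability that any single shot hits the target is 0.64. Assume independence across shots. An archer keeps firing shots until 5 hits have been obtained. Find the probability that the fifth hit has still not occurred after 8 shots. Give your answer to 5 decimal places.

Needing more than 8 shots ⇔ fewer than 5 successes in the first 8. With X ~ Binomial(8, 0.64), P(Y > 8) = P(X ≤ 4).
  k=0: C(8,0)·0.64^0·0.36^8 = 0.0002821
  k=1: C(8,1)·0.64^1·0.36^7 = 0.0040122
  k=2: C(8,2)·0.64^2·0.36^6 = 0.0249651
  k=3: C(8,3)·0.64^3·0.36^5 = 0.0887647
  k=4: C(8,4)·0.64^4·0.36^4 = 0.1972550
P(X ≤ 4) = 0.3152791

0.31528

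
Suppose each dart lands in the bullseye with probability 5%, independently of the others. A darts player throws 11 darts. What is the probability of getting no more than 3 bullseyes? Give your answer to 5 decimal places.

0.99845

X ~ Binomial(11, 0.05); P(X ≤ 3) = Σ C(11,k) p^k (1−p)^(11−k) over k:
  k=0: C(11,0)·0.05^0·0.95^11 = 0.5688001
  k=1: C(11,1)·0.05^1·0.95^10 = 0.3293053
  k=2: C(11,2)·0.05^2·0.95^9 = 0.0866593
  k=3: C(11,3)·0.05^3·0.95^8 = 0.0136830
Total = 0.9984477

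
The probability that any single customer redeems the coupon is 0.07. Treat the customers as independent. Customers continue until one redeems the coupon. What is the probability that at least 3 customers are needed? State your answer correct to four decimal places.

Y = number of customers to the first success; geometric, p = 0.07.
P(Y > 2) = P(first 2 all fail) = (1−p)^2 = 0.864900

0.8649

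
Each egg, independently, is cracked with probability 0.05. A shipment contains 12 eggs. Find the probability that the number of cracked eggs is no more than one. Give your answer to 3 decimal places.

X ~ Binomial(12, 0.05); P(X ≤ 1) = Σ C(12,k) p^k (1−p)^(12−k) over k:
  k=0: C(12,0)·0.05^0·0.95^12 = 0.54036
  k=1: C(12,1)·0.05^1·0.95^11 = 0.34128
Total = 0.88164

0.882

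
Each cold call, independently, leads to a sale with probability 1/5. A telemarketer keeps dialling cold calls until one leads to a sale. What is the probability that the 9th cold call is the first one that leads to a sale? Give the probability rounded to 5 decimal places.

Geometric (trials to first success), p = 0.20.
P(Y = 9) = (1−p)^8 · p = 0.16777 · 0.20 = 0.0335544

0.03355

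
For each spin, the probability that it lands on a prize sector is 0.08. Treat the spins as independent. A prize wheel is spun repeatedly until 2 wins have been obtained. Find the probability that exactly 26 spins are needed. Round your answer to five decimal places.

Y = trial on which the second success occurs; negative binomial, r=2, p=0.08.
P(Y=26) = C(25,1) · p^2 · (1−p)^24
= 25 · 0.0064 · 0.13518 = 0.0216286

0.02163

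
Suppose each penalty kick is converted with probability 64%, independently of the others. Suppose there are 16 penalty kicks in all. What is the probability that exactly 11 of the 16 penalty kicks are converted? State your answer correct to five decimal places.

0.19488

X ~ Binomial(n=16, p=0.64).
P(X=11) = C(16,11) · p^11 · (1−p)^5
= 4368 · 0.0073787 · 0.0060466 = 0.1948834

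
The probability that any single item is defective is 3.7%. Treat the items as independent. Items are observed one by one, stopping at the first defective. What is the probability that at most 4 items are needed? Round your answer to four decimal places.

Y = number of items to the first success; geometric, p = 0.037.
P(Y ≤ 4) = 1 − (1−p)^4 = 1 − 0.860013 = 0.139987

0.1400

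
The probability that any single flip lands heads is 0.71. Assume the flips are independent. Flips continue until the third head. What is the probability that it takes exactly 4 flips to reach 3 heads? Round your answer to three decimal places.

Y = trial on which the third success occurs; negative binomial, r=3, p=0.71.
P(Y=4) = C(3,2) · p^3 · (1−p)^1
= 3 · 0.35791 · 0.29 = 0.31138

0.311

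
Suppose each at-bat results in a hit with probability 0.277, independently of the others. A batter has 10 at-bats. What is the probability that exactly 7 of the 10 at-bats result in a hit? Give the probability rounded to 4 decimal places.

0.0057

X ~ Binomial(n=10, p=0.277).
P(X=7) = C(10,7) · p^7 · (1−p)^3
= 120 · 0.00012513 · 0.37793 = 0.005675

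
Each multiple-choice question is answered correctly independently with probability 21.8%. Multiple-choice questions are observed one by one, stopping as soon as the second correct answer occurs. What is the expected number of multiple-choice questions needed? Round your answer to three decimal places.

Y = total multiple-choice questions until the second success; negative binomial with r=2, p=0.218.
E[Y] = r / p = 2 / 0.218 = 9.17431

9.174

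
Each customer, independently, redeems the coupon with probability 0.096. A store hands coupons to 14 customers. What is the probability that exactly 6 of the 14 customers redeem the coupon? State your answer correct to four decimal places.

X ~ Binomial(n=14, p=0.096).
P(X=6) = C(14,6) · p^6 · (1−p)^8
= 3003 · 7.8276e-07 · 0.44601 = 0.001048

0.0010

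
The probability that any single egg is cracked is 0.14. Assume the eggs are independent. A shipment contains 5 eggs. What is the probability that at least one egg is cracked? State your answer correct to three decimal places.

P(at least one) = 1 − P(none) = 1 − (1 − 0.14)^5
= 1 − 0.47043 = 0.52957

0.530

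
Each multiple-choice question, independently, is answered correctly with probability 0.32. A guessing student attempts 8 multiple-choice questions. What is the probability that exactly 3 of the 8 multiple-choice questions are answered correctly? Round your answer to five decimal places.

0.26680

X ~ Binomial(n=8, p=0.32).
P(X=3) = C(8,3) · p^3 · (1−p)^5
= 56 · 0.032768 · 0.14539 = 0.2667980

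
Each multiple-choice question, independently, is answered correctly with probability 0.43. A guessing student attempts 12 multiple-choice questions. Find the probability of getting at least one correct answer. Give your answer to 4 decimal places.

0.9988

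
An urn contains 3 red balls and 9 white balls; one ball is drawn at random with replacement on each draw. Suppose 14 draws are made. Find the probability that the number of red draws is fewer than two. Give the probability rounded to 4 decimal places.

0.1010

X ~ Binomial(14, 0.25); P(X ≤ 1) = Σ C(14,k) p^k (1−p)^(14−k) over k:
  k=0: C(14,0)·0.25^0·0.75^14 = 0.017818
  k=1: C(14,1)·0.25^1·0.75^13 = 0.083150
Total = 0.100968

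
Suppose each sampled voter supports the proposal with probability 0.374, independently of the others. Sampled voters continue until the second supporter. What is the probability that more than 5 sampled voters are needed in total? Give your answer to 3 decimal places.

0.383

Needing more than 5 sampled voters ⇔ fewer than 2 successes in the first 5. With X ~ Binomial(5, 0.374), P(Y > 5) = P(X ≤ 1).
  k=0: C(5,0)·0.374^0·0.626^5 = 0.09613
  k=1: C(5,1)·0.374^1·0.626^4 = 0.28717
P(X ≤ 1) = 0.38330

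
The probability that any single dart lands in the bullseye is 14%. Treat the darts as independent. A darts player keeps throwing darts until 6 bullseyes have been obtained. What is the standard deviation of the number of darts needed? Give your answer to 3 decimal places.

Y = total darts until the sixth success; negative binomial with r=6, p=0.14.
SD(Y) = √[r(1−p)/p²] = √(263.26531) = 16.22545

16.225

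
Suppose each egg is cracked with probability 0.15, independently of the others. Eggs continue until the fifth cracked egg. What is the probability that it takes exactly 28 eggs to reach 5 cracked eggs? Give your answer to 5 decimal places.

0.03172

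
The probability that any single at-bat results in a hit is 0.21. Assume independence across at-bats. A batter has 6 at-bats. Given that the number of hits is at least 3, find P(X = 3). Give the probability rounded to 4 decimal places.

0.8187

X ~ Binomial(6, 0.21). Want P(X=3 | X≥3) = P(X=3) / P(X≥3).
P(X=3) = C(6,3)·0.21^3·0.79^3 = 0.091321
P(X≥3) = 1 − 0.243087 − 0.387709 − 0.257655 = 0.111549
Ratio = 0.091321 / 0.111549 = 0.818662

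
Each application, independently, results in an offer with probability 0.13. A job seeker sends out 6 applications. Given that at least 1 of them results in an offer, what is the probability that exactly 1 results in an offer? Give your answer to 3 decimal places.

0.686

X ~ Binomial(6, 0.13). Want P(X=1 | X≥1) = P(X=1) / P(X≥1).
P(X=1) = C(6,1)·0.13^1·0.87^5 = 0.38877
P(X≥1) = 1 − 0.43363 = 0.56637
Ratio = 0.38877 / 0.56637 = 0.68642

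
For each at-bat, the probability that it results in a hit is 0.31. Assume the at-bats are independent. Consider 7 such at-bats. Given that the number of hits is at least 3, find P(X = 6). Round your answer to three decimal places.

X ~ Binomial(7, 0.31). Want P(X=6 | X≥3) = P(X=6) / P(X≥3).
P(X=6) = C(7,6)·0.31^6·0.69^1 = 0.00429
P(X≥3) = 1 − 0.07446 − 0.23418 − 0.31564 = 0.37572
Ratio = 0.00429 / 0.37572 = 0.01141

0.011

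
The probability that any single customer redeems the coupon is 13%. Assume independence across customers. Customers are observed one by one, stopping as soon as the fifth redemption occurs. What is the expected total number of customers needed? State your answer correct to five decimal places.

38.46154

Y = total customers until the fifth success; negative binomial with r=5, p=0.13.
E[Y] = r / p = 5 / 0.13 = 38.4615385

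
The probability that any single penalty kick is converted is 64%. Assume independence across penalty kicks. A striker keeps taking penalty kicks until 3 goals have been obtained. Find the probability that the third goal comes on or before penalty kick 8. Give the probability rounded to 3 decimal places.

0.971

Finishing within 8 penalty kicks ⇔ at least 3 successes in the first 8. With X ~ Binomial(8, 0.64), P(Y ≤ 8) = 1 − P(X ≤ 2).
  k=0: C(8,0)·0.64^0·0.36^8 = 0.00028
  k=1: C(8,1)·0.64^1·0.36^7 = 0.00401
  k=2: C(8,2)·0.64^2·0.36^6 = 0.02497
1 − 0.02926 = 0.97074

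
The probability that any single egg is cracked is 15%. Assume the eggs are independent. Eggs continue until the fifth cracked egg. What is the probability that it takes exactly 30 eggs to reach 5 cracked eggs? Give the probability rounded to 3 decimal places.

0.031

Y = trial on which the fifth success occurs; negative binomial, r=5, p=0.15.
P(Y=30) = C(29,4) · p^5 · (1−p)^25
= 23751 · 7.5937e-05 · 0.017198 = 0.03102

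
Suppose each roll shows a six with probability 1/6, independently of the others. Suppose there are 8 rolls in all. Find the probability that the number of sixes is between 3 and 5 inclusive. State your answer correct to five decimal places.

0.13441

X ~ Binomial(8, 0.166667); P(3 ≤ X ≤ 5) = Σ C(8,k) p^k (1−p)^(8−k) over k:
  k=3: C(8,3)·0.166667^3·0.833333^5 = 0.1041905
  k=4: C(8,4)·0.166667^4·0.833333^4 = 0.0260476
  k=5: C(8,5)·0.166667^5·0.833333^3 = 0.0041676
Total = 0.1344057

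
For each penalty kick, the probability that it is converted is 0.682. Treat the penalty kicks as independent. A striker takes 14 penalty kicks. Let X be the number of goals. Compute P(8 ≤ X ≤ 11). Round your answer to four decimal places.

0.7498

X ~ Binomial(14, 0.682); P(8 ≤ X ≤ 11) = Σ C(14,k) p^k (1−p)^(14−k) over k:
  k=8: C(14,8)·0.682^8·0.318^6 = 0.145343
  k=9: C(14,9)·0.682^9·0.318^5 = 0.207806
  k=10: C(14,10)·0.682^10·0.318^4 = 0.222836
  k=11: C(14,11)·0.682^11·0.318^3 = 0.173784
Total = 0.749770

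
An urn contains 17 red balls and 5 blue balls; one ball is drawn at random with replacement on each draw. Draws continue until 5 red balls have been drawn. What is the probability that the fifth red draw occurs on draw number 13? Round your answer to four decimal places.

0.0010

Y = trial on which the fifth success occurs; negative binomial, r=5, p=0.772727.
P(Y=13) = C(12,4) · p^5 · (1−p)^8
= 495 · 0.27551 · 7.1183e-06 = 0.000971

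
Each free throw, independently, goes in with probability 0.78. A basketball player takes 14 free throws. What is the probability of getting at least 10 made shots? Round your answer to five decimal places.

X ~ Binomial(14, 0.78); P(X ≥ 10) = Σ C(14,k) p^k (1−p)^(14−k) over k:
  k=10: C(14,10)·0.78^10·0.22^4 = 0.1954658
  k=11: C(14,11)·0.78^11·0.22^3 = 0.2520055
  k=12: C(14,12)·0.78^12·0.22^2 = 0.2233685
  k=13: C(14,13)·0.78^13·0.22^1 = 0.1218374
  k=14: C(14,14)·0.78^14·0.22^0 = 0.0308549
Total = 0.8235322

0.82353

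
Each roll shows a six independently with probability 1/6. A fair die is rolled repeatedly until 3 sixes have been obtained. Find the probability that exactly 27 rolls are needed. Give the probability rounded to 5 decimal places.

Y = trial on which the third success occurs; negative binomial, r=3, p=0.166667.
P(Y=27) = C(26,2) · p^3 · (1−p)^24
= 325 · 0.0046296 · 0.012579 = 0.0189269

0.01893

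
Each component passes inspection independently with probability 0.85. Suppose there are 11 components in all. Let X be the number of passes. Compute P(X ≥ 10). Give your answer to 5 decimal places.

0.49219

X ~ Binomial(11, 0.85); P(X ≥ 10) = Σ C(11,k) p^k (1−p)^(11−k) over k:
  k=10: C(11,10)·0.85^10·0.15^1 = 0.3248428
  k=11: C(11,11)·0.85^11·0.15^0 = 0.1673432
Total = 0.4921860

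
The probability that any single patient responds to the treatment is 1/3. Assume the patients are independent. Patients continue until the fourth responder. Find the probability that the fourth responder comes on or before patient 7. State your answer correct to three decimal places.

Finishing within 7 patients ⇔ at least 4 successes in the first 7. With X ~ Binomial(7, 0.333333), P(Y ≤ 7) = 1 − P(X ≤ 3).
  k=0: C(7,0)·0.333333^0·0.666667^7 = 0.05853
  k=1: C(7,1)·0.333333^1·0.666667^6 = 0.20485
  k=2: C(7,2)·0.333333^2·0.666667^5 = 0.30727
  k=3: C(7,3)·0.333333^3·0.666667^4 = 0.25606
1 − 0.82670 = 0.17330

0.173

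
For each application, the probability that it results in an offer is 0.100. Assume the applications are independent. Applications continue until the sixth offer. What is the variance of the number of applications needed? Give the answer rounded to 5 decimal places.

Y = total applications until the sixth success; negative binomial with r=6, p=0.10.
Var(Y) = r(1−p)/p² = 6·0.90 / 0.10² = 540.0000000

540.00000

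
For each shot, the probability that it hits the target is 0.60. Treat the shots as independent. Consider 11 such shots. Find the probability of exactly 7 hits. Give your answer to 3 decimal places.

0.236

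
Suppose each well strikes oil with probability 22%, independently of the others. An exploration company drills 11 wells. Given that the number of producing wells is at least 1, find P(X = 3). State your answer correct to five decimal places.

0.25746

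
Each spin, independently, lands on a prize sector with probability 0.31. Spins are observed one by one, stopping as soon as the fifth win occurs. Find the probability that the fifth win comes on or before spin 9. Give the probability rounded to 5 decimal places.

0.11153

Finishing within 9 spins ⇔ at least 5 successes in the first 9. With X ~ Binomial(9, 0.31), P(Y ≤ 9) = 1 − P(X ≤ 4).
  k=0: C(9,0)·0.31^0·0.69^9 = 0.0354521
  k=1: C(9,1)·0.31^1·0.69^8 = 0.1433497
  k=2: C(9,2)·0.31^2·0.69^7 = 0.2576140
  k=3: C(9,3)·0.31^3·0.69^6 = 0.2700592
  k=4: C(9,4)·0.31^4·0.69^5 = 0.1819964
1 − 0.8884714 = 0.1115286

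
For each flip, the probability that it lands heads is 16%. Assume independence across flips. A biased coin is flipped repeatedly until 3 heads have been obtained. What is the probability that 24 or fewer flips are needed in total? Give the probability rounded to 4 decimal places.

Finishing within 24 flips ⇔ at least 3 successes in the first 24. With X ~ Binomial(24, 0.16), P(Y ≤ 24) = 1 − P(X ≤ 2).
  k=0: C(24,0)·0.16^0·0.84^24 = 0.015230
  k=1: C(24,1)·0.16^1·0.84^23 = 0.069623
  k=2: C(24,2)·0.16^2·0.84^22 = 0.152508
1 − 0.237362 = 0.762638

0.7626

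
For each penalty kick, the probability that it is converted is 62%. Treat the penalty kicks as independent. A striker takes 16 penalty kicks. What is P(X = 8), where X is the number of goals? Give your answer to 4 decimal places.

X ~ Binomial(n=16, p=0.62).
P(X=8) = C(16,8) · p^8 · (1−p)^8
= 12870 · 0.021834 · 0.00043478 = 0.122175

0.1222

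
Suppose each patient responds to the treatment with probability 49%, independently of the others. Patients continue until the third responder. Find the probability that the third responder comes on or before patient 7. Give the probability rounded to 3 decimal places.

0.757

Finishing within 7 patients ⇔ at least 3 successes in the first 7. With X ~ Binomial(7, 0.49), P(Y ≤ 7) = 1 − P(X ≤ 2).
  k=0: C(7,0)·0.49^0·0.51^7 = 0.00897
  k=1: C(7,1)·0.49^1·0.51^6 = 0.06036
  k=2: C(7,2)·0.49^2·0.51^5 = 0.17397
1 − 0.24329 = 0.75671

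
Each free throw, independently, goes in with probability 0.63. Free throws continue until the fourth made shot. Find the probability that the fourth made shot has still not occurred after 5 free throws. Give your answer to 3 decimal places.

0.609

Needing more than 5 free throws ⇔ fewer than 4 successes in the first 5. With X ~ Binomial(5, 0.63), P(Y > 5) = P(X ≤ 3).
  k=0: C(5,0)·0.63^0·0.37^5 = 0.00693
  k=1: C(5,1)·0.63^1·0.37^4 = 0.05904
  k=2: C(5,2)·0.63^2·0.37^3 = 0.20104
  k=3: C(5,3)·0.63^3·0.37^2 = 0.34231
P(X ≤ 3) = 0.60933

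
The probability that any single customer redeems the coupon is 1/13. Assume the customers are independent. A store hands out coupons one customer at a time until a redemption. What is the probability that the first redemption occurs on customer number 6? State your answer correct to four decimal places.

0.0516

Geometric (trials to first success), p = 0.076923.
P(Y = 6) = (1−p)^5 · p = 0.67018 · 0.076923 = 0.051552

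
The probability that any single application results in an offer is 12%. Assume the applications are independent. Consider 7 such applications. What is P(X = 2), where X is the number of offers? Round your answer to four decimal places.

X ~ Binomial(n=7, p=0.12).
P(X=2) = C(7,2) · p^2 · (1−p)^5
= 21 · 0.0144 · 0.52773 = 0.159586

0.1596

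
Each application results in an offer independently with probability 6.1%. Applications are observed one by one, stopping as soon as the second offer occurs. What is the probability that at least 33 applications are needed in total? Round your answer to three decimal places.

Needing more than 32 applications ⇔ fewer than 2 successes in the first 32. With X ~ Binomial(32, 0.061), P(Y > 32) = P(X ≤ 1).
  k=0: C(32,0)·0.061^0·0.939^32 = 0.13344
  k=1: C(32,1)·0.061^1·0.939^31 = 0.27740
P(X ≤ 1) = 0.41085

0.411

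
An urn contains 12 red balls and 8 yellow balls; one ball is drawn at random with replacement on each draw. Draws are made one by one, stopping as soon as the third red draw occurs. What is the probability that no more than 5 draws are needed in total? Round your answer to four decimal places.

Finishing within 5 draws ⇔ at least 3 successes in the first 5. With X ~ Binomial(5, 0.60), P(Y ≤ 5) = 1 − P(X ≤ 2).
  k=0: C(5,0)·0.60^0·0.40^5 = 0.010240
  k=1: C(5,1)·0.60^1·0.40^4 = 0.076800
  k=2: C(5,2)·0.60^2·0.40^3 = 0.230400
1 − 0.317440 = 0.682560

0.6826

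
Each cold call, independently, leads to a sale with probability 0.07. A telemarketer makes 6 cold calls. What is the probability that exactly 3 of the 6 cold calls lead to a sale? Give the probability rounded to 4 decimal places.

X ~ Binomial(n=6, p=0.07).
P(X=3) = C(6,3) · p^3 · (1−p)^3
= 20 · 0.000343 · 0.80436 = 0.005518

0.0055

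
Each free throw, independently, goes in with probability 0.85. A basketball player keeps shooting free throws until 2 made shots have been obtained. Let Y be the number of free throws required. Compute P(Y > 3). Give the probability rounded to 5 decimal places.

Needing more than 3 free throws ⇔ fewer than 2 successes in the first 3. With X ~ Binomial(3, 0.85), P(Y > 3) = P(X ≤ 1).
  k=0: C(3,0)·0.85^0·0.15^3 = 0.0033750
  k=1: C(3,1)·0.85^1·0.15^2 = 0.0573750
P(X ≤ 1) = 0.0607500

0.06075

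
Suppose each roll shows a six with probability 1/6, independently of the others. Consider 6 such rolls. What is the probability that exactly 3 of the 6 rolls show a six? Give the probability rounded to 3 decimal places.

X ~ Binomial(n=6, p=0.166667).
P(X=3) = C(6,3) · p^3 · (1−p)^3
= 20 · 0.0046296 · 0.5787 = 0.05358

0.054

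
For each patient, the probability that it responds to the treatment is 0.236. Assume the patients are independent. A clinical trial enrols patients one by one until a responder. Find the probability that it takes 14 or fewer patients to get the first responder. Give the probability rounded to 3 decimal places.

Y = number of patients to the first success; geometric, p = 0.236.
P(Y ≤ 14) = 1 − (1−p)^14 = 1 − 0.02308 = 0.97692

0.977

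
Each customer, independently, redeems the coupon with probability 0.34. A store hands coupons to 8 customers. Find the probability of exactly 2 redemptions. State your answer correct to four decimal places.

X ~ Binomial(n=8, p=0.34).
P(X=2) = C(8,2) · p^2 · (1−p)^6
= 28 · 0.1156 · 0.082654 = 0.267534

0.2675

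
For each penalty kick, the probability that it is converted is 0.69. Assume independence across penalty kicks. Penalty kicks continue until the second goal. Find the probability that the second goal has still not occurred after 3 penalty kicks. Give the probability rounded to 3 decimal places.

Needing more than 3 penalty kicks ⇔ fewer than 2 successes in the first 3. With X ~ Binomial(3, 0.69), P(Y > 3) = P(X ≤ 1).
  k=0: C(3,0)·0.69^0·0.31^3 = 0.02979
  k=1: C(3,1)·0.69^1·0.31^2 = 0.19893
P(X ≤ 1) = 0.22872

0.229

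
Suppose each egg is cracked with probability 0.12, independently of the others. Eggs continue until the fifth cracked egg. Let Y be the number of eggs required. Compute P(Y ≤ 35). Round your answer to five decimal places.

Finishing within 35 eggs ⇔ at least 5 successes in the first 35. With X ~ Binomial(35, 0.12), P(Y ≤ 35) = 1 − P(X ≤ 4).
  k=0: C(35,0)·0.12^0·0.88^35 = 0.0113997
  k=1: C(35,1)·0.12^1·0.88^34 = 0.0544077
  k=2: C(35,2)·0.12^2·0.88^33 = 0.1261269
  k=3: C(35,3)·0.12^3·0.88^32 = 0.1891903
  k=4: C(35,4)·0.12^4·0.88^31 = 0.2063894
1 − 0.5875140 = 0.4124860

0.41249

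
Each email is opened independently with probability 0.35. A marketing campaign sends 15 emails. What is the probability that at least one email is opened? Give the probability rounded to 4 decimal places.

0.9984

P(at least one) = 1 − P(none) = 1 − (1 − 0.35)^15
= 1 − 0.001562 = 0.998438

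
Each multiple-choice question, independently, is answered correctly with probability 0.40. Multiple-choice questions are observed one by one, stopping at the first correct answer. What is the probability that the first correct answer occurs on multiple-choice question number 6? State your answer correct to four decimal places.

Geometric (trials to first success), p = 0.40.
P(Y = 6) = (1−p)^5 · p = 0.07776 · 0.40 = 0.031104

0.0311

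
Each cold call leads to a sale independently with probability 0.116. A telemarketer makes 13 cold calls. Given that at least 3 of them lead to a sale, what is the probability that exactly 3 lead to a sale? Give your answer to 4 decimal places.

X ~ Binomial(13, 0.116). Want P(X=3 | X≥3) = P(X=3) / P(X≥3).
P(X=3) = C(13,3)·0.116^3·0.884^10 = 0.130096
P(X≥3) = 1 − 0.201317 − 0.343422 − 0.270387 = 0.184874
Ratio = 0.130096 / 0.184874 = 0.703698

0.7037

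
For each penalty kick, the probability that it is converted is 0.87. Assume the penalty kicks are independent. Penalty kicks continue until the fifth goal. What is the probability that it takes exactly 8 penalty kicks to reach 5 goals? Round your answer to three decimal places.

Y = trial on which the fifth success occurs; negative binomial, r=5, p=0.87.
P(Y=8) = C(7,4) · p^5 · (1−p)^3
= 35 · 0.49842 · 0.002197 = 0.03833

0.038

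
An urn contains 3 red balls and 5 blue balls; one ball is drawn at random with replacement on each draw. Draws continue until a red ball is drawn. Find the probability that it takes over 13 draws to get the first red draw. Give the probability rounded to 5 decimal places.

0.00222

Y = number of draws to the first success; geometric, p = 0.375.
P(Y > 13) = P(first 13 all fail) = (1−p)^13 = 0.0022204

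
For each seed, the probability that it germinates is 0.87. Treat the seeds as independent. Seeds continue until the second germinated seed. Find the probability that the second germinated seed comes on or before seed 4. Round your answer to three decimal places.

0.992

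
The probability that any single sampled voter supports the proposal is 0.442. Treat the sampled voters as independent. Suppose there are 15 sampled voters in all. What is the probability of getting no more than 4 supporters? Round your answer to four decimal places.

X ~ Binomial(15, 0.442); P(X ≤ 4) = Σ C(15,k) p^k (1−p)^(15−k) over k:
  k=0: C(15,0)·0.442^0·0.558^15 = 0.000158
  k=1: C(15,1)·0.442^1·0.558^14 = 0.001881
  k=2: C(15,2)·0.442^2·0.558^13 = 0.010430
  k=3: C(15,3)·0.442^3·0.558^12 = 0.035800
  k=4: C(15,4)·0.442^4·0.558^11 = 0.085074
Total = 0.133344

0.1333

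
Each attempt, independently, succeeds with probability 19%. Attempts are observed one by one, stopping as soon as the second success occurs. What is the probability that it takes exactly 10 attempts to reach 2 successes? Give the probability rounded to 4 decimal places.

0.0602

Y = trial on which the second success occurs; negative binomial, r=2, p=0.19.
P(Y=10) = C(9,1) · p^2 · (1−p)^8
= 9 · 0.0361 · 0.1853 = 0.060205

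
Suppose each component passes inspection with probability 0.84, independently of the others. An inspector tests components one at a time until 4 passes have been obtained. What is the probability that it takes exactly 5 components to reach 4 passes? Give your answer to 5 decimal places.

Y = trial on which the fourth success occurs; negative binomial, r=4, p=0.84.
P(Y=5) = C(4,3) · p^4 · (1−p)^1
= 4 · 0.49787 · 0.16 = 0.3186377

0.31864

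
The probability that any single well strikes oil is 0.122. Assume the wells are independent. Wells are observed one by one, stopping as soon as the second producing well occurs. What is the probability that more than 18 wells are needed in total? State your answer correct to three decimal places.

Needing more than 18 wells ⇔ fewer than 2 successes in the first 18. With X ~ Binomial(18, 0.122), P(Y > 18) = P(X ≤ 1).
  k=0: C(18,0)·0.122^0·0.878^18 = 0.09614
  k=1: C(18,1)·0.122^1·0.878^17 = 0.24046
P(X ≤ 1) = 0.33660

0.337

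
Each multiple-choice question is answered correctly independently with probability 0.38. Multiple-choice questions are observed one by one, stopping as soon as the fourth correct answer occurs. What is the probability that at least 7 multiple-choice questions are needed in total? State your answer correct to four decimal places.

Needing more than 6 multiple-choice questions ⇔ fewer than 4 successes in the first 6. With X ~ Binomial(6, 0.38), P(Y > 6) = P(X ≤ 3).
  k=0: C(6,0)·0.38^0·0.62^6 = 0.056800
  k=1: C(6,1)·0.38^1·0.62^5 = 0.208878
  k=2: C(6,2)·0.38^2·0.62^4 = 0.320055
  k=3: C(6,3)·0.38^3·0.62^3 = 0.261551
P(X ≤ 3) = 0.847285

0.8473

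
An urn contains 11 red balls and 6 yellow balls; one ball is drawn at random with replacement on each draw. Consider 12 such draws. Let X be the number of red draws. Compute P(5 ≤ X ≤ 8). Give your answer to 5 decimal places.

0.63439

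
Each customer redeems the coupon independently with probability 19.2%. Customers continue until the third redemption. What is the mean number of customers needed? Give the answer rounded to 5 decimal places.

15.62500

Y = total customers until the third success; negative binomial with r=3, p=0.192.
E[Y] = r / p = 3 / 0.192 = 15.6250000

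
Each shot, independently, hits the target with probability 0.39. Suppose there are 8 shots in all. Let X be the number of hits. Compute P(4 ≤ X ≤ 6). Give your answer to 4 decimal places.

0.3756

X ~ Binomial(8, 0.39); P(4 ≤ X ≤ 6) = Σ C(8,k) p^k (1−p)^(8−k) over k:
  k=4: C(8,4)·0.39^4·0.61^4 = 0.224221
  k=5: C(8,5)·0.39^5·0.61^3 = 0.114683
  k=6: C(8,6)·0.39^6·0.61^2 = 0.036661
Total = 0.375565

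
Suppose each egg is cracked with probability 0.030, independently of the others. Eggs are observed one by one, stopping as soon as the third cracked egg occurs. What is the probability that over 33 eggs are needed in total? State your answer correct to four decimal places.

Needing more than 33 eggs ⇔ fewer than 3 successes in the first 33. With X ~ Binomial(33, 0.03), P(Y > 33) = P(X ≤ 2).
  k=0: C(33,0)·0.03^0·0.97^33 = 0.365988
  k=1: C(33,1)·0.03^1·0.97^32 = 0.373534
  k=2: C(33,2)·0.03^2·0.97^31 = 0.184842
P(X ≤ 2) = 0.924365

0.9244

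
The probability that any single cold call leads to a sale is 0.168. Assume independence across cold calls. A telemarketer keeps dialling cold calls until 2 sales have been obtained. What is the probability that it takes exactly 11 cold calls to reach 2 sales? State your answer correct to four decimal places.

0.0539

Y = trial on which the second success occurs; negative binomial, r=2, p=0.168.
P(Y=11) = C(10,1) · p^2 · (1−p)^9
= 10 · 0.028224 · 0.19103 = 0.053917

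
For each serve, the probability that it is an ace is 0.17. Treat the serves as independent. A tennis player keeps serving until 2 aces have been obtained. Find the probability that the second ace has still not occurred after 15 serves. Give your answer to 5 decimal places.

Needing more than 15 serves ⇔ fewer than 2 successes in the first 15. With X ~ Binomial(15, 0.17), P(Y > 15) = P(X ≤ 1).
  k=0: C(15,0)·0.17^0·0.83^15 = 0.0611183
  k=1: C(15,1)·0.17^1·0.83^14 = 0.1877731
P(X ≤ 1) = 0.2488915

0.24889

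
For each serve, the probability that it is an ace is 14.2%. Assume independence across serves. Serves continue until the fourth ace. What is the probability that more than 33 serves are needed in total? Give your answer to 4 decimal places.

0.2915

Needing more than 33 serves ⇔ fewer than 4 successes in the first 33. With X ~ Binomial(33, 0.142), P(Y > 33) = P(X ≤ 3).
  k=0: C(33,0)·0.142^0·0.858^33 = 0.006384
  k=1: C(33,1)·0.142^1·0.858^32 = 0.034865
  k=2: C(33,2)·0.142^2·0.858^31 = 0.092324
  k=3: C(33,3)·0.142^3·0.858^30 = 0.157891
P(X ≤ 3) = 0.291465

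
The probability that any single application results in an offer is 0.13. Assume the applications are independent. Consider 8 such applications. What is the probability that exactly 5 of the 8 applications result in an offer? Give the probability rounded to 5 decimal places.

0.00137

X ~ Binomial(n=8, p=0.13).
P(X=5) = C(8,5) · p^5 · (1−p)^3
= 56 · 3.7129e-05 · 0.6585 = 0.0013692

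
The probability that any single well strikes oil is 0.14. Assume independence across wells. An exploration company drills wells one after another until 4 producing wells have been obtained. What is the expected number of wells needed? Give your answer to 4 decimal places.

Y = total wells until the fourth success; negative binomial with r=4, p=0.14.
E[Y] = r / p = 4 / 0.14 = 28.571429

28.5714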